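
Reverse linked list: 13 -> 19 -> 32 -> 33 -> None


Step 1: curr=13, set curr.next=prev(None) | reversed so far: 13
Step 2: curr=19, set curr.next=prev(13) | reversed so far: 19 -> 13
Step 3: curr=32, set curr.next=prev(19) | reversed so far: 32 -> 19 -> 13
Step 4: curr=33, set curr.next=prev(32) | reversed so far: 33 -> 32 -> 19 -> 13

33 -> 32 -> 19 -> 13 -> None


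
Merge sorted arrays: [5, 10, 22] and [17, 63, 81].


Take 5 from A
Take 10 from A
Take 17 from B
Take 22 from A

Merged: [5, 10, 17, 22, 63, 81]


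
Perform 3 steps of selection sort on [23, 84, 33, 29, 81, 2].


Initial: [23, 84, 33, 29, 81, 2]
Step 1: min=2 at 5
  Swap: [2, 84, 33, 29, 81, 23]
Step 2: min=23 at 5
  Swap: [2, 23, 33, 29, 81, 84]
Step 3: min=29 at 3
  Swap: [2, 23, 29, 33, 81, 84]

After 3 steps: [2, 23, 29, 33, 81, 84]


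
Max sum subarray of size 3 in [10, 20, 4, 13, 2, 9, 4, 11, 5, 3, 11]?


[0:3]: 34
[1:4]: 37
[2:5]: 19
[3:6]: 24
[4:7]: 15
[5:8]: 24
[6:9]: 20
[7:10]: 19
[8:11]: 19

Max: 37 at [1:4]


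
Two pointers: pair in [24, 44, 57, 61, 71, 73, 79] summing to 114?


lo=0(24)+hi=6(79)=103
lo=1(44)+hi=6(79)=123
lo=1(44)+hi=5(73)=117
lo=1(44)+hi=4(71)=115
lo=1(44)+hi=3(61)=105
lo=2(57)+hi=3(61)=118

No pair found


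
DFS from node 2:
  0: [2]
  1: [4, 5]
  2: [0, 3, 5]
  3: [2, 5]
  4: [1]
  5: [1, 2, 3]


Visit 2, push [5, 3, 0]
Visit 0, push []
Visit 3, push [5]
Visit 5, push [1]
Visit 1, push [4]
Visit 4, push []

DFS order: [2, 0, 3, 5, 1, 4]


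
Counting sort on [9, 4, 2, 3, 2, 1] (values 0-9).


Input: [9, 4, 2, 3, 2, 1]
Counts: [0, 1, 2, 1, 1, 0, 0, 0, 0, 1]

Sorted: [1, 2, 2, 3, 4, 9]


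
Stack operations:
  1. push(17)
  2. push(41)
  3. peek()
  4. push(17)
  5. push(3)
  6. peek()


push(17) -> [17]
push(41) -> [17, 41]
peek()->41
push(17) -> [17, 41, 17]
push(3) -> [17, 41, 17, 3]
peek()->3

Final stack: [17, 41, 17, 3]


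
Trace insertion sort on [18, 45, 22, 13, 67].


Initial: [18, 45, 22, 13, 67]
Insert 45: [18, 45, 22, 13, 67]
Insert 22: [18, 22, 45, 13, 67]
Insert 13: [13, 18, 22, 45, 67]
Insert 67: [13, 18, 22, 45, 67]

Sorted: [13, 18, 22, 45, 67]


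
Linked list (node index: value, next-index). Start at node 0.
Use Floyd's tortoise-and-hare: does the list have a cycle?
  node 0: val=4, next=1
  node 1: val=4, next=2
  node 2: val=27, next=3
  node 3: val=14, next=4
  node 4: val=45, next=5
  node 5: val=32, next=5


Floyd's tortoise (slow, +1) and hare (fast, +2):
  init: slow=0, fast=0
  step 1: slow=1, fast=2
  step 2: slow=2, fast=4
  step 3: slow=3, fast=5
  step 4: slow=4, fast=5
  step 5: slow=5, fast=5
  slow == fast at node 5: cycle detected

Cycle: yes


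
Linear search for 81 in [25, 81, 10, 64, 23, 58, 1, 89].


i=0: 25!=81
i=1: 81==81 found!

Found at 1, 2 comps


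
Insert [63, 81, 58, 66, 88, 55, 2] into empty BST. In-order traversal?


Insert 63: root
Insert 81: R from 63
Insert 58: L from 63
Insert 66: R from 63 -> L from 81
Insert 88: R from 63 -> R from 81
Insert 55: L from 63 -> L from 58
Insert 2: L from 63 -> L from 58 -> L from 55

In-order: [2, 55, 58, 63, 66, 81, 88]


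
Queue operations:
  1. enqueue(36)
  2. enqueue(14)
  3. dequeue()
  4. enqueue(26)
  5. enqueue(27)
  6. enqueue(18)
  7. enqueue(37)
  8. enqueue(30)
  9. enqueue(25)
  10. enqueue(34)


enqueue(36) -> [36]
enqueue(14) -> [36, 14]
dequeue()->36, [14]
enqueue(26) -> [14, 26]
enqueue(27) -> [14, 26, 27]
enqueue(18) -> [14, 26, 27, 18]
enqueue(37) -> [14, 26, 27, 18, 37]
enqueue(30) -> [14, 26, 27, 18, 37, 30]
enqueue(25) -> [14, 26, 27, 18, 37, 30, 25]
enqueue(34) -> [14, 26, 27, 18, 37, 30, 25, 34]

Final queue: [14, 26, 27, 18, 37, 30, 25, 34]


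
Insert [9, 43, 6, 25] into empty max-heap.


Insert 9: [9]
Insert 43: [43, 9]
Insert 6: [43, 9, 6]
Insert 25: [43, 25, 6, 9]

Final heap: [43, 25, 6, 9]


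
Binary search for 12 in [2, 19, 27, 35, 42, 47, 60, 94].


Step 1: lo=0, hi=7, mid=3, val=35
Step 2: lo=0, hi=2, mid=1, val=19
Step 3: lo=0, hi=0, mid=0, val=2

Not found


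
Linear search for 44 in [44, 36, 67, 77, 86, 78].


i=0: 44==44 found!

Found at 0, 1 comps


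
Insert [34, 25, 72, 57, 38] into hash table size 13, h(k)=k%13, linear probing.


Insert 34: h=8 -> slot 8
Insert 25: h=12 -> slot 12
Insert 72: h=7 -> slot 7
Insert 57: h=5 -> slot 5
Insert 38: h=12, 1 probes -> slot 0

Table: [38, None, None, None, None, 57, None, 72, 34, None, None, None, 25]


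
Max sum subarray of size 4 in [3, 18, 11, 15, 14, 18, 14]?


[0:4]: 47
[1:5]: 58
[2:6]: 58
[3:7]: 61

Max: 61 at [3:7]


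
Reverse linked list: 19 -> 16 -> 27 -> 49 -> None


Step 1: curr=19, set curr.next=prev(None) | reversed so far: 19
Step 2: curr=16, set curr.next=prev(19) | reversed so far: 16 -> 19
Step 3: curr=27, set curr.next=prev(16) | reversed so far: 27 -> 16 -> 19
Step 4: curr=49, set curr.next=prev(27) | reversed so far: 49 -> 27 -> 16 -> 19

49 -> 27 -> 16 -> 19 -> None


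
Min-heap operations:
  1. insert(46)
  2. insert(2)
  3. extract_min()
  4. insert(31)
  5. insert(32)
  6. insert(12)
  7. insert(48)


insert(46) -> [46]
insert(2) -> [2, 46]
extract_min()->2, [46]
insert(31) -> [31, 46]
insert(32) -> [31, 46, 32]
insert(12) -> [12, 31, 32, 46]
insert(48) -> [12, 31, 32, 46, 48]

Final heap: [12, 31, 32, 46, 48]


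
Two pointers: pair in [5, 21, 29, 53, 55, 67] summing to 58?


lo=0(5)+hi=5(67)=72
lo=0(5)+hi=4(55)=60
lo=0(5)+hi=3(53)=58

Yes: 5+53=58


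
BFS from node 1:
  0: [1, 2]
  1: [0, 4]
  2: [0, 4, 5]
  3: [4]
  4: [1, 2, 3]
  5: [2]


Visit 1, enqueue [0, 4]
Visit 0, enqueue [2]
Visit 4, enqueue [3]
Visit 2, enqueue [5]
Visit 3, enqueue []
Visit 5, enqueue []

BFS order: [1, 0, 4, 2, 3, 5]


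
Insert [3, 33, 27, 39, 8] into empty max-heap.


Insert 3: [3]
Insert 33: [33, 3]
Insert 27: [33, 3, 27]
Insert 39: [39, 33, 27, 3]
Insert 8: [39, 33, 27, 3, 8]

Final heap: [39, 33, 27, 3, 8]


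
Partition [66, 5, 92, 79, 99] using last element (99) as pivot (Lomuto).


Pivot: 99
  66 <= 99: advance i (no swap)
  5 <= 99: advance i (no swap)
  92 <= 99: advance i (no swap)
  79 <= 99: advance i (no swap)
Place pivot at 4: [66, 5, 92, 79, 99]

Partitioned: [66, 5, 92, 79, 99]


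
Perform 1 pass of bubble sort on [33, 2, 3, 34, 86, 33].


Initial: [33, 2, 3, 34, 86, 33]
Pass 1: [2, 3, 33, 34, 33, 86] (3 swaps)

After 1 pass: [2, 3, 33, 34, 33, 86]


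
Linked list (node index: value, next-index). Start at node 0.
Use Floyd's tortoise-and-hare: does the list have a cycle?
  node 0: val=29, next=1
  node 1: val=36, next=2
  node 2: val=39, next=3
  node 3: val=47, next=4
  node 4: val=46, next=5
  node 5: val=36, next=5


Floyd's tortoise (slow, +1) and hare (fast, +2):
  init: slow=0, fast=0
  step 1: slow=1, fast=2
  step 2: slow=2, fast=4
  step 3: slow=3, fast=5
  step 4: slow=4, fast=5
  step 5: slow=5, fast=5
  slow == fast at node 5: cycle detected

Cycle: yes


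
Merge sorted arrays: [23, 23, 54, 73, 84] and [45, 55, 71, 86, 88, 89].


Take 23 from A
Take 23 from A
Take 45 from B
Take 54 from A
Take 55 from B
Take 71 from B
Take 73 from A
Take 84 from A

Merged: [23, 23, 45, 54, 55, 71, 73, 84, 86, 88, 89]


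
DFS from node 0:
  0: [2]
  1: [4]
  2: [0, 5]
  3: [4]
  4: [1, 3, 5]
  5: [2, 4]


Visit 0, push [2]
Visit 2, push [5]
Visit 5, push [4]
Visit 4, push [3, 1]
Visit 1, push []
Visit 3, push []

DFS order: [0, 2, 5, 4, 1, 3]


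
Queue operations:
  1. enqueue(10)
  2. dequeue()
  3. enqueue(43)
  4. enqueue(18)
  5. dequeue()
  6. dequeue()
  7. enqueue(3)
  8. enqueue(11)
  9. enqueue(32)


enqueue(10) -> [10]
dequeue()->10, []
enqueue(43) -> [43]
enqueue(18) -> [43, 18]
dequeue()->43, [18]
dequeue()->18, []
enqueue(3) -> [3]
enqueue(11) -> [3, 11]
enqueue(32) -> [3, 11, 32]

Final queue: [3, 11, 32]


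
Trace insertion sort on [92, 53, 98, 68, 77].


Initial: [92, 53, 98, 68, 77]
Insert 53: [53, 92, 98, 68, 77]
Insert 98: [53, 92, 98, 68, 77]
Insert 68: [53, 68, 92, 98, 77]
Insert 77: [53, 68, 77, 92, 98]

Sorted: [53, 68, 77, 92, 98]


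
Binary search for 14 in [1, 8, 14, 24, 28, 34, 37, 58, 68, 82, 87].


Step 1: lo=0, hi=10, mid=5, val=34
Step 2: lo=0, hi=4, mid=2, val=14

Found at index 2


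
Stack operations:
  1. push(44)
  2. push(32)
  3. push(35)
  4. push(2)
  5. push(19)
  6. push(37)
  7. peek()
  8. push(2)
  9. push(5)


push(44) -> [44]
push(32) -> [44, 32]
push(35) -> [44, 32, 35]
push(2) -> [44, 32, 35, 2]
push(19) -> [44, 32, 35, 2, 19]
push(37) -> [44, 32, 35, 2, 19, 37]
peek()->37
push(2) -> [44, 32, 35, 2, 19, 37, 2]
push(5) -> [44, 32, 35, 2, 19, 37, 2, 5]

Final stack: [44, 32, 35, 2, 19, 37, 2, 5]


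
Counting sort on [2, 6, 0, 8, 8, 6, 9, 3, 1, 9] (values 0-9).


Input: [2, 6, 0, 8, 8, 6, 9, 3, 1, 9]
Counts: [1, 1, 1, 1, 0, 0, 2, 0, 2, 2]

Sorted: [0, 1, 2, 3, 6, 6, 8, 8, 9, 9]


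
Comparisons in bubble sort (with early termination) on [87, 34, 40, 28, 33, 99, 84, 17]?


Algorithm: bubble sort (with early termination)
Input: [87, 34, 40, 28, 33, 99, 84, 17]
Sorted: [17, 28, 33, 34, 40, 84, 87, 99]

28


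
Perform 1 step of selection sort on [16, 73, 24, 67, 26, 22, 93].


Initial: [16, 73, 24, 67, 26, 22, 93]
Step 1: min=16 at 0
  Swap: [16, 73, 24, 67, 26, 22, 93]

After 1 step: [16, 73, 24, 67, 26, 22, 93]


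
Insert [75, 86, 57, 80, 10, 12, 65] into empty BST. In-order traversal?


Insert 75: root
Insert 86: R from 75
Insert 57: L from 75
Insert 80: R from 75 -> L from 86
Insert 10: L from 75 -> L from 57
Insert 12: L from 75 -> L from 57 -> R from 10
Insert 65: L from 75 -> R from 57

In-order: [10, 12, 57, 65, 75, 80, 86]


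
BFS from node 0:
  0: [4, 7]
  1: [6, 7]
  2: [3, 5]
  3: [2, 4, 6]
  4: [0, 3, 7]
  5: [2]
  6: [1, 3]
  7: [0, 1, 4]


Visit 0, enqueue [4, 7]
Visit 4, enqueue [3]
Visit 7, enqueue [1]
Visit 3, enqueue [2, 6]
Visit 1, enqueue []
Visit 2, enqueue [5]
Visit 6, enqueue []
Visit 5, enqueue []

BFS order: [0, 4, 7, 3, 1, 2, 6, 5]


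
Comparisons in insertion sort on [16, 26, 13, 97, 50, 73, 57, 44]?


Algorithm: insertion sort
Input: [16, 26, 13, 97, 50, 73, 57, 44]
Sorted: [13, 16, 26, 44, 50, 57, 73, 97]

16


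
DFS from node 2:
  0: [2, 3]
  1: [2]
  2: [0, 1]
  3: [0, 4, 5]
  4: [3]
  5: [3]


Visit 2, push [1, 0]
Visit 0, push [3]
Visit 3, push [5, 4]
Visit 4, push []
Visit 5, push []
Visit 1, push []

DFS order: [2, 0, 3, 4, 5, 1]


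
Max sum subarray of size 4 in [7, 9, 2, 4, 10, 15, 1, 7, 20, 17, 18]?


[0:4]: 22
[1:5]: 25
[2:6]: 31
[3:7]: 30
[4:8]: 33
[5:9]: 43
[6:10]: 45
[7:11]: 62

Max: 62 at [7:11]


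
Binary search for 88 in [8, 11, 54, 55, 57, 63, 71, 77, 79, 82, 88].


Step 1: lo=0, hi=10, mid=5, val=63
Step 2: lo=6, hi=10, mid=8, val=79
Step 3: lo=9, hi=10, mid=9, val=82
Step 4: lo=10, hi=10, mid=10, val=88

Found at index 10


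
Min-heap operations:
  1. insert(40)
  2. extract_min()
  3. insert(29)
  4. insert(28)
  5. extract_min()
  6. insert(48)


insert(40) -> [40]
extract_min()->40, []
insert(29) -> [29]
insert(28) -> [28, 29]
extract_min()->28, [29]
insert(48) -> [29, 48]

Final heap: [29, 48]


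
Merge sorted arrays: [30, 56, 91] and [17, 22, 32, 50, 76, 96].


Take 17 from B
Take 22 from B
Take 30 from A
Take 32 from B
Take 50 from B
Take 56 from A
Take 76 from B
Take 91 from A

Merged: [17, 22, 30, 32, 50, 56, 76, 91, 96]


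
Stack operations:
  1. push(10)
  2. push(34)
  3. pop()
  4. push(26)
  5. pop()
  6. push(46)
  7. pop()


push(10) -> [10]
push(34) -> [10, 34]
pop()->34, [10]
push(26) -> [10, 26]
pop()->26, [10]
push(46) -> [10, 46]
pop()->46, [10]

Final stack: [10]


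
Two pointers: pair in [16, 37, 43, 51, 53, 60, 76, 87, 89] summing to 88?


lo=0(16)+hi=8(89)=105
lo=0(16)+hi=7(87)=103
lo=0(16)+hi=6(76)=92
lo=0(16)+hi=5(60)=76
lo=1(37)+hi=5(60)=97
lo=1(37)+hi=4(53)=90
lo=1(37)+hi=3(51)=88

Yes: 37+51=88


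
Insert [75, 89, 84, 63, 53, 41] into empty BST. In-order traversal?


Insert 75: root
Insert 89: R from 75
Insert 84: R from 75 -> L from 89
Insert 63: L from 75
Insert 53: L from 75 -> L from 63
Insert 41: L from 75 -> L from 63 -> L from 53

In-order: [41, 53, 63, 75, 84, 89]


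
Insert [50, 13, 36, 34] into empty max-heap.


Insert 50: [50]
Insert 13: [50, 13]
Insert 36: [50, 13, 36]
Insert 34: [50, 34, 36, 13]

Final heap: [50, 34, 36, 13]


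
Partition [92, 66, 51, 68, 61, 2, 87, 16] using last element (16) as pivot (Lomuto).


Pivot: 16
  2 <= 16: swap -> [2, 66, 51, 68, 61, 92, 87, 16]
Place pivot at 1: [2, 16, 51, 68, 61, 92, 87, 66]

Partitioned: [2, 16, 51, 68, 61, 92, 87, 66]


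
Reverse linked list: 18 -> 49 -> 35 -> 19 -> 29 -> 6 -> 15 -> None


Step 1: curr=18, set curr.next=prev(None) | reversed so far: 18
Step 2: curr=49, set curr.next=prev(18) | reversed so far: 49 -> 18
Step 3: curr=35, set curr.next=prev(49) | reversed so far: 35 -> 49 -> 18
Step 4: curr=19, set curr.next=prev(35) | reversed so far: 19 -> 35 -> 49 -> 18
Step 5: curr=29, set curr.next=prev(19) | reversed so far: 29 -> 19 -> 35 -> 49 -> 18
Step 6: curr=6, set curr.next=prev(29) | reversed so far: 6 -> 29 -> 19 -> 35 -> 49 -> 18
Step 7: curr=15, set curr.next=prev(6) | reversed so far: 15 -> 6 -> 29 -> 19 -> 35 -> 49 -> 18

15 -> 6 -> 29 -> 19 -> 35 -> 49 -> 18 -> None


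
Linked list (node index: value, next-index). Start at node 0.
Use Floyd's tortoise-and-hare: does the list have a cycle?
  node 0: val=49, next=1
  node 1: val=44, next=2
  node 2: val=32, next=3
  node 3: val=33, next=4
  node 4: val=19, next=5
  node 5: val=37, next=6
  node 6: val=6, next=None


Floyd's tortoise (slow, +1) and hare (fast, +2):
  init: slow=0, fast=0
  step 1: slow=1, fast=2
  step 2: slow=2, fast=4
  step 3: slow=3, fast=6
  step 4: fast -> None, no cycle

Cycle: no


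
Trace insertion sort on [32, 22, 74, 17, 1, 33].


Initial: [32, 22, 74, 17, 1, 33]
Insert 22: [22, 32, 74, 17, 1, 33]
Insert 74: [22, 32, 74, 17, 1, 33]
Insert 17: [17, 22, 32, 74, 1, 33]
Insert 1: [1, 17, 22, 32, 74, 33]
Insert 33: [1, 17, 22, 32, 33, 74]

Sorted: [1, 17, 22, 32, 33, 74]


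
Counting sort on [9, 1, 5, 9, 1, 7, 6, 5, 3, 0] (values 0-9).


Input: [9, 1, 5, 9, 1, 7, 6, 5, 3, 0]
Counts: [1, 2, 0, 1, 0, 2, 1, 1, 0, 2]

Sorted: [0, 1, 1, 3, 5, 5, 6, 7, 9, 9]


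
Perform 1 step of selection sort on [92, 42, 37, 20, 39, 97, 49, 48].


Initial: [92, 42, 37, 20, 39, 97, 49, 48]
Step 1: min=20 at 3
  Swap: [20, 42, 37, 92, 39, 97, 49, 48]

After 1 step: [20, 42, 37, 92, 39, 97, 49, 48]


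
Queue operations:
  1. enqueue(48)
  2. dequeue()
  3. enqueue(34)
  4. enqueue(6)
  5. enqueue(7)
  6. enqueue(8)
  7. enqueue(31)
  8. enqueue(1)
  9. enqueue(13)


enqueue(48) -> [48]
dequeue()->48, []
enqueue(34) -> [34]
enqueue(6) -> [34, 6]
enqueue(7) -> [34, 6, 7]
enqueue(8) -> [34, 6, 7, 8]
enqueue(31) -> [34, 6, 7, 8, 31]
enqueue(1) -> [34, 6, 7, 8, 31, 1]
enqueue(13) -> [34, 6, 7, 8, 31, 1, 13]

Final queue: [34, 6, 7, 8, 31, 1, 13]


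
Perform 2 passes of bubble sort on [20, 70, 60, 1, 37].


Initial: [20, 70, 60, 1, 37]
Pass 1: [20, 60, 1, 37, 70] (3 swaps)
Pass 2: [20, 1, 37, 60, 70] (2 swaps)

After 2 passes: [20, 1, 37, 60, 70]


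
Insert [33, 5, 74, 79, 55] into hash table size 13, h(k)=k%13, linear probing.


Insert 33: h=7 -> slot 7
Insert 5: h=5 -> slot 5
Insert 74: h=9 -> slot 9
Insert 79: h=1 -> slot 1
Insert 55: h=3 -> slot 3

Table: [None, 79, None, 55, None, 5, None, 33, None, 74, None, None, None]


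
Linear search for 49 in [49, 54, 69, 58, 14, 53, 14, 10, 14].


i=0: 49==49 found!

Found at 0, 1 comps


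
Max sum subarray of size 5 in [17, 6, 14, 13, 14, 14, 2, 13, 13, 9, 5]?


[0:5]: 64
[1:6]: 61
[2:7]: 57
[3:8]: 56
[4:9]: 56
[5:10]: 51
[6:11]: 42

Max: 64 at [0:5]


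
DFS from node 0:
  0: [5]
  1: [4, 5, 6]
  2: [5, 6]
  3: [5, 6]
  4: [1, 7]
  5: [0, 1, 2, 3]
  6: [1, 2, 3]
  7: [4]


Visit 0, push [5]
Visit 5, push [3, 2, 1]
Visit 1, push [6, 4]
Visit 4, push [7]
Visit 7, push []
Visit 6, push [3, 2]
Visit 2, push []
Visit 3, push []

DFS order: [0, 5, 1, 4, 7, 6, 2, 3]


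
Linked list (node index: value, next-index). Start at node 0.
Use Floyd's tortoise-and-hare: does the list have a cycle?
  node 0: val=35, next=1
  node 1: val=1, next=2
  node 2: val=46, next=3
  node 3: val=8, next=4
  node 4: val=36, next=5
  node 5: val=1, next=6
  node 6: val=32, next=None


Floyd's tortoise (slow, +1) and hare (fast, +2):
  init: slow=0, fast=0
  step 1: slow=1, fast=2
  step 2: slow=2, fast=4
  step 3: slow=3, fast=6
  step 4: fast -> None, no cycle

Cycle: no


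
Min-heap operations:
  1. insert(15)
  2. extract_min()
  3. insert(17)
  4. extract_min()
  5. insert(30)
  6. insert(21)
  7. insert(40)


insert(15) -> [15]
extract_min()->15, []
insert(17) -> [17]
extract_min()->17, []
insert(30) -> [30]
insert(21) -> [21, 30]
insert(40) -> [21, 30, 40]

Final heap: [21, 30, 40]


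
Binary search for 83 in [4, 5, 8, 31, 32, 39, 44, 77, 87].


Step 1: lo=0, hi=8, mid=4, val=32
Step 2: lo=5, hi=8, mid=6, val=44
Step 3: lo=7, hi=8, mid=7, val=77
Step 4: lo=8, hi=8, mid=8, val=87

Not found


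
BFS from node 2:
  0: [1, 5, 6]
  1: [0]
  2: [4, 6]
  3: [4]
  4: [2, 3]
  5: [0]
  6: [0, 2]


Visit 2, enqueue [4, 6]
Visit 4, enqueue [3]
Visit 6, enqueue [0]
Visit 3, enqueue []
Visit 0, enqueue [1, 5]
Visit 1, enqueue []
Visit 5, enqueue []

BFS order: [2, 4, 6, 3, 0, 1, 5]


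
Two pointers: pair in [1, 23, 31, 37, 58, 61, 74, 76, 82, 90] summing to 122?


lo=0(1)+hi=9(90)=91
lo=1(23)+hi=9(90)=113
lo=2(31)+hi=9(90)=121
lo=3(37)+hi=9(90)=127
lo=3(37)+hi=8(82)=119
lo=4(58)+hi=8(82)=140
lo=4(58)+hi=7(76)=134
lo=4(58)+hi=6(74)=132
lo=4(58)+hi=5(61)=119

No pair found


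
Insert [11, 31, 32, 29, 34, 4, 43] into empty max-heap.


Insert 11: [11]
Insert 31: [31, 11]
Insert 32: [32, 11, 31]
Insert 29: [32, 29, 31, 11]
Insert 34: [34, 32, 31, 11, 29]
Insert 4: [34, 32, 31, 11, 29, 4]
Insert 43: [43, 32, 34, 11, 29, 4, 31]

Final heap: [43, 32, 34, 11, 29, 4, 31]


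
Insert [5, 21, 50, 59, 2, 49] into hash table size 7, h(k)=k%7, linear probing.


Insert 5: h=5 -> slot 5
Insert 21: h=0 -> slot 0
Insert 50: h=1 -> slot 1
Insert 59: h=3 -> slot 3
Insert 2: h=2 -> slot 2
Insert 49: h=0, 4 probes -> slot 4

Table: [21, 50, 2, 59, 49, 5, None]


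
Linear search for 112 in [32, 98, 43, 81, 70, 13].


i=0: 32!=112
i=1: 98!=112
i=2: 43!=112
i=3: 81!=112
i=4: 70!=112
i=5: 13!=112

Not found, 6 comps


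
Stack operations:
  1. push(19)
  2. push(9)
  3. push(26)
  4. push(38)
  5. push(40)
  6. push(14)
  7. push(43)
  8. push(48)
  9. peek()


push(19) -> [19]
push(9) -> [19, 9]
push(26) -> [19, 9, 26]
push(38) -> [19, 9, 26, 38]
push(40) -> [19, 9, 26, 38, 40]
push(14) -> [19, 9, 26, 38, 40, 14]
push(43) -> [19, 9, 26, 38, 40, 14, 43]
push(48) -> [19, 9, 26, 38, 40, 14, 43, 48]
peek()->48

Final stack: [19, 9, 26, 38, 40, 14, 43, 48]


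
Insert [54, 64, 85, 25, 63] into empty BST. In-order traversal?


Insert 54: root
Insert 64: R from 54
Insert 85: R from 54 -> R from 64
Insert 25: L from 54
Insert 63: R from 54 -> L from 64

In-order: [25, 54, 63, 64, 85]


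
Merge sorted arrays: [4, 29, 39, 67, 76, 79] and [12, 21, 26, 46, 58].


Take 4 from A
Take 12 from B
Take 21 from B
Take 26 from B
Take 29 from A
Take 39 from A
Take 46 from B
Take 58 from B

Merged: [4, 12, 21, 26, 29, 39, 46, 58, 67, 76, 79]


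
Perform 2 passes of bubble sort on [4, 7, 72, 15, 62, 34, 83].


Initial: [4, 7, 72, 15, 62, 34, 83]
Pass 1: [4, 7, 15, 62, 34, 72, 83] (3 swaps)
Pass 2: [4, 7, 15, 34, 62, 72, 83] (1 swaps)

After 2 passes: [4, 7, 15, 34, 62, 72, 83]


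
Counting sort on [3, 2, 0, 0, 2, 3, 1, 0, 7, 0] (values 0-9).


Input: [3, 2, 0, 0, 2, 3, 1, 0, 7, 0]
Counts: [4, 1, 2, 2, 0, 0, 0, 1, 0, 0]

Sorted: [0, 0, 0, 0, 1, 2, 2, 3, 3, 7]


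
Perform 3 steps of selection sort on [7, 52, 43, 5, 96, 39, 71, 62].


Initial: [7, 52, 43, 5, 96, 39, 71, 62]
Step 1: min=5 at 3
  Swap: [5, 52, 43, 7, 96, 39, 71, 62]
Step 2: min=7 at 3
  Swap: [5, 7, 43, 52, 96, 39, 71, 62]
Step 3: min=39 at 5
  Swap: [5, 7, 39, 52, 96, 43, 71, 62]

After 3 steps: [5, 7, 39, 52, 96, 43, 71, 62]


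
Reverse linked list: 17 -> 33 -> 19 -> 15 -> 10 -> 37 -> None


Step 1: curr=17, set curr.next=prev(None) | reversed so far: 17
Step 2: curr=33, set curr.next=prev(17) | reversed so far: 33 -> 17
Step 3: curr=19, set curr.next=prev(33) | reversed so far: 19 -> 33 -> 17
Step 4: curr=15, set curr.next=prev(19) | reversed so far: 15 -> 19 -> 33 -> 17
Step 5: curr=10, set curr.next=prev(15) | reversed so far: 10 -> 15 -> 19 -> 33 -> 17
Step 6: curr=37, set curr.next=prev(10) | reversed so far: 37 -> 10 -> 15 -> 19 -> 33 -> 17

37 -> 10 -> 15 -> 19 -> 33 -> 17 -> None


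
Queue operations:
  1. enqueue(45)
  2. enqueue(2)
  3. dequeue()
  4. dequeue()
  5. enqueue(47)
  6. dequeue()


enqueue(45) -> [45]
enqueue(2) -> [45, 2]
dequeue()->45, [2]
dequeue()->2, []
enqueue(47) -> [47]
dequeue()->47, []

Final queue: []


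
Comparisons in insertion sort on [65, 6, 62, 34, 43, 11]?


Algorithm: insertion sort
Input: [65, 6, 62, 34, 43, 11]
Sorted: [6, 11, 34, 43, 62, 65]

14


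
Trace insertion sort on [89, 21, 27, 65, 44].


Initial: [89, 21, 27, 65, 44]
Insert 21: [21, 89, 27, 65, 44]
Insert 27: [21, 27, 89, 65, 44]
Insert 65: [21, 27, 65, 89, 44]
Insert 44: [21, 27, 44, 65, 89]

Sorted: [21, 27, 44, 65, 89]


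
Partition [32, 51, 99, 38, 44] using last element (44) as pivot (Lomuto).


Pivot: 44
  32 <= 44: advance i (no swap)
  38 <= 44: swap -> [32, 38, 99, 51, 44]
Place pivot at 2: [32, 38, 44, 51, 99]

Partitioned: [32, 38, 44, 51, 99]


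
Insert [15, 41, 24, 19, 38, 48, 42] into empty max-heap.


Insert 15: [15]
Insert 41: [41, 15]
Insert 24: [41, 15, 24]
Insert 19: [41, 19, 24, 15]
Insert 38: [41, 38, 24, 15, 19]
Insert 48: [48, 38, 41, 15, 19, 24]
Insert 42: [48, 38, 42, 15, 19, 24, 41]

Final heap: [48, 38, 42, 15, 19, 24, 41]


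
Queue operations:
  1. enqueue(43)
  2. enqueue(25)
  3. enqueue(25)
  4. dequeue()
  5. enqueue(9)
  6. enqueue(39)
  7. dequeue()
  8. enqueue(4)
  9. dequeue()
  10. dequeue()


enqueue(43) -> [43]
enqueue(25) -> [43, 25]
enqueue(25) -> [43, 25, 25]
dequeue()->43, [25, 25]
enqueue(9) -> [25, 25, 9]
enqueue(39) -> [25, 25, 9, 39]
dequeue()->25, [25, 9, 39]
enqueue(4) -> [25, 9, 39, 4]
dequeue()->25, [9, 39, 4]
dequeue()->9, [39, 4]

Final queue: [39, 4]


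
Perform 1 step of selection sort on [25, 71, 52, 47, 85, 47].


Initial: [25, 71, 52, 47, 85, 47]
Step 1: min=25 at 0
  Swap: [25, 71, 52, 47, 85, 47]

After 1 step: [25, 71, 52, 47, 85, 47]


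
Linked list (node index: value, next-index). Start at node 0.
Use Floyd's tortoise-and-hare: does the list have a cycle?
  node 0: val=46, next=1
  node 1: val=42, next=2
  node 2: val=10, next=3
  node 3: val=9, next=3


Floyd's tortoise (slow, +1) and hare (fast, +2):
  init: slow=0, fast=0
  step 1: slow=1, fast=2
  step 2: slow=2, fast=3
  step 3: slow=3, fast=3
  slow == fast at node 3: cycle detected

Cycle: yes


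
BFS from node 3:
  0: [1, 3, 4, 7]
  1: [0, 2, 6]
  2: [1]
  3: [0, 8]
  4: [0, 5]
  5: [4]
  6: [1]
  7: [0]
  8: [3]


Visit 3, enqueue [0, 8]
Visit 0, enqueue [1, 4, 7]
Visit 8, enqueue []
Visit 1, enqueue [2, 6]
Visit 4, enqueue [5]
Visit 7, enqueue []
Visit 2, enqueue []
Visit 6, enqueue []
Visit 5, enqueue []

BFS order: [3, 0, 8, 1, 4, 7, 2, 6, 5]


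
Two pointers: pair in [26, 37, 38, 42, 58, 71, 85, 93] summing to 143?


lo=0(26)+hi=7(93)=119
lo=1(37)+hi=7(93)=130
lo=2(38)+hi=7(93)=131
lo=3(42)+hi=7(93)=135
lo=4(58)+hi=7(93)=151
lo=4(58)+hi=6(85)=143

Yes: 58+85=143


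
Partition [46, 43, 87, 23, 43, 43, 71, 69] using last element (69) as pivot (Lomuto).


Pivot: 69
  46 <= 69: advance i (no swap)
  43 <= 69: advance i (no swap)
  23 <= 69: swap -> [46, 43, 23, 87, 43, 43, 71, 69]
  43 <= 69: swap -> [46, 43, 23, 43, 87, 43, 71, 69]
  43 <= 69: swap -> [46, 43, 23, 43, 43, 87, 71, 69]
Place pivot at 5: [46, 43, 23, 43, 43, 69, 71, 87]

Partitioned: [46, 43, 23, 43, 43, 69, 71, 87]


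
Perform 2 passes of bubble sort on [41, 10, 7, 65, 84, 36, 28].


Initial: [41, 10, 7, 65, 84, 36, 28]
Pass 1: [10, 7, 41, 65, 36, 28, 84] (4 swaps)
Pass 2: [7, 10, 41, 36, 28, 65, 84] (3 swaps)

After 2 passes: [7, 10, 41, 36, 28, 65, 84]


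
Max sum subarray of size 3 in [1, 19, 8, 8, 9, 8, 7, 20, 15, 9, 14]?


[0:3]: 28
[1:4]: 35
[2:5]: 25
[3:6]: 25
[4:7]: 24
[5:8]: 35
[6:9]: 42
[7:10]: 44
[8:11]: 38

Max: 44 at [7:10]


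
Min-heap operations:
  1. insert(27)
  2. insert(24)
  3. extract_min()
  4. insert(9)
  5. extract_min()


insert(27) -> [27]
insert(24) -> [24, 27]
extract_min()->24, [27]
insert(9) -> [9, 27]
extract_min()->9, [27]

Final heap: [27]


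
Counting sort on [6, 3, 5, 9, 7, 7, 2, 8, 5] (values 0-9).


Input: [6, 3, 5, 9, 7, 7, 2, 8, 5]
Counts: [0, 0, 1, 1, 0, 2, 1, 2, 1, 1]

Sorted: [2, 3, 5, 5, 6, 7, 7, 8, 9]


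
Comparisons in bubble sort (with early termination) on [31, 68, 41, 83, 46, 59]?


Algorithm: bubble sort (with early termination)
Input: [31, 68, 41, 83, 46, 59]
Sorted: [31, 41, 46, 59, 68, 83]

12


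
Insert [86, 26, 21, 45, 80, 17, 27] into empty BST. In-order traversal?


Insert 86: root
Insert 26: L from 86
Insert 21: L from 86 -> L from 26
Insert 45: L from 86 -> R from 26
Insert 80: L from 86 -> R from 26 -> R from 45
Insert 17: L from 86 -> L from 26 -> L from 21
Insert 27: L from 86 -> R from 26 -> L from 45

In-order: [17, 21, 26, 27, 45, 80, 86]


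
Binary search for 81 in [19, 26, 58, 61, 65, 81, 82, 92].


Step 1: lo=0, hi=7, mid=3, val=61
Step 2: lo=4, hi=7, mid=5, val=81

Found at index 5


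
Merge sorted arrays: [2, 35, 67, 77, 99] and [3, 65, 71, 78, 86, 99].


Take 2 from A
Take 3 from B
Take 35 from A
Take 65 from B
Take 67 from A
Take 71 from B
Take 77 from A
Take 78 from B
Take 86 from B
Take 99 from A

Merged: [2, 3, 35, 65, 67, 71, 77, 78, 86, 99, 99]


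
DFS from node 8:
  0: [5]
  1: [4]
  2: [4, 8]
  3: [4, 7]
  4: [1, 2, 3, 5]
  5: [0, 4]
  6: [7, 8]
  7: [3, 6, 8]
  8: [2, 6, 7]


Visit 8, push [7, 6, 2]
Visit 2, push [4]
Visit 4, push [5, 3, 1]
Visit 1, push []
Visit 3, push [7]
Visit 7, push [6]
Visit 6, push []
Visit 5, push [0]
Visit 0, push []

DFS order: [8, 2, 4, 1, 3, 7, 6, 5, 0]


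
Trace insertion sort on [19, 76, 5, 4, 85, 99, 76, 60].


Initial: [19, 76, 5, 4, 85, 99, 76, 60]
Insert 76: [19, 76, 5, 4, 85, 99, 76, 60]
Insert 5: [5, 19, 76, 4, 85, 99, 76, 60]
Insert 4: [4, 5, 19, 76, 85, 99, 76, 60]
Insert 85: [4, 5, 19, 76, 85, 99, 76, 60]
Insert 99: [4, 5, 19, 76, 85, 99, 76, 60]
Insert 76: [4, 5, 19, 76, 76, 85, 99, 60]
Insert 60: [4, 5, 19, 60, 76, 76, 85, 99]

Sorted: [4, 5, 19, 60, 76, 76, 85, 99]


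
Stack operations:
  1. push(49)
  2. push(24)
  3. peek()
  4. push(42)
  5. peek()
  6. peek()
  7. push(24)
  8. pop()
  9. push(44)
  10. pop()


push(49) -> [49]
push(24) -> [49, 24]
peek()->24
push(42) -> [49, 24, 42]
peek()->42
peek()->42
push(24) -> [49, 24, 42, 24]
pop()->24, [49, 24, 42]
push(44) -> [49, 24, 42, 44]
pop()->44, [49, 24, 42]

Final stack: [49, 24, 42]


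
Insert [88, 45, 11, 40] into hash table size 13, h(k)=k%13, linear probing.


Insert 88: h=10 -> slot 10
Insert 45: h=6 -> slot 6
Insert 11: h=11 -> slot 11
Insert 40: h=1 -> slot 1

Table: [None, 40, None, None, None, None, 45, None, None, None, 88, 11, None]


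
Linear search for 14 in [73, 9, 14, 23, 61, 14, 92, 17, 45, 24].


i=0: 73!=14
i=1: 9!=14
i=2: 14==14 found!

Found at 2, 3 comps


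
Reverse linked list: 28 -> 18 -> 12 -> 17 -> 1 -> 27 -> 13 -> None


Step 1: curr=28, set curr.next=prev(None) | reversed so far: 28
Step 2: curr=18, set curr.next=prev(28) | reversed so far: 18 -> 28
Step 3: curr=12, set curr.next=prev(18) | reversed so far: 12 -> 18 -> 28
Step 4: curr=17, set curr.next=prev(12) | reversed so far: 17 -> 12 -> 18 -> 28
Step 5: curr=1, set curr.next=prev(17) | reversed so far: 1 -> 17 -> 12 -> 18 -> 28
Step 6: curr=27, set curr.next=prev(1) | reversed so far: 27 -> 1 -> 17 -> 12 -> 18 -> 28
Step 7: curr=13, set curr.next=prev(27) | reversed so far: 13 -> 27 -> 1 -> 17 -> 12 -> 18 -> 28

13 -> 27 -> 1 -> 17 -> 12 -> 18 -> 28 -> None


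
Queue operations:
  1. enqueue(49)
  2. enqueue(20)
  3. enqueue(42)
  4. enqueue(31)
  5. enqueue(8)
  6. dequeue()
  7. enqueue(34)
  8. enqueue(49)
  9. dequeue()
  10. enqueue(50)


enqueue(49) -> [49]
enqueue(20) -> [49, 20]
enqueue(42) -> [49, 20, 42]
enqueue(31) -> [49, 20, 42, 31]
enqueue(8) -> [49, 20, 42, 31, 8]
dequeue()->49, [20, 42, 31, 8]
enqueue(34) -> [20, 42, 31, 8, 34]
enqueue(49) -> [20, 42, 31, 8, 34, 49]
dequeue()->20, [42, 31, 8, 34, 49]
enqueue(50) -> [42, 31, 8, 34, 49, 50]

Final queue: [42, 31, 8, 34, 49, 50]


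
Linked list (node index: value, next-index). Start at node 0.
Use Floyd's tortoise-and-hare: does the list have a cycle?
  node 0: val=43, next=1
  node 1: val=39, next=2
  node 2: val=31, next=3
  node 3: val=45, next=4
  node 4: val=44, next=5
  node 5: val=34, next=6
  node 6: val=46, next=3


Floyd's tortoise (slow, +1) and hare (fast, +2):
  init: slow=0, fast=0
  step 1: slow=1, fast=2
  step 2: slow=2, fast=4
  step 3: slow=3, fast=6
  step 4: slow=4, fast=4
  slow == fast at node 4: cycle detected

Cycle: yes


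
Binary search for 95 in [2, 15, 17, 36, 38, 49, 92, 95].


Step 1: lo=0, hi=7, mid=3, val=36
Step 2: lo=4, hi=7, mid=5, val=49
Step 3: lo=6, hi=7, mid=6, val=92
Step 4: lo=7, hi=7, mid=7, val=95

Found at index 7


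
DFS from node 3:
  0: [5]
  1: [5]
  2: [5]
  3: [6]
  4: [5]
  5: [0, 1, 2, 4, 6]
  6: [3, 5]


Visit 3, push [6]
Visit 6, push [5]
Visit 5, push [4, 2, 1, 0]
Visit 0, push []
Visit 1, push []
Visit 2, push []
Visit 4, push []

DFS order: [3, 6, 5, 0, 1, 2, 4]


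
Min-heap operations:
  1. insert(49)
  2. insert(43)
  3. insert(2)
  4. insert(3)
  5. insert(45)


insert(49) -> [49]
insert(43) -> [43, 49]
insert(2) -> [2, 49, 43]
insert(3) -> [2, 3, 43, 49]
insert(45) -> [2, 3, 43, 49, 45]

Final heap: [2, 3, 43, 49, 45]


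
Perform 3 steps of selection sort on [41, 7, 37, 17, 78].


Initial: [41, 7, 37, 17, 78]
Step 1: min=7 at 1
  Swap: [7, 41, 37, 17, 78]
Step 2: min=17 at 3
  Swap: [7, 17, 37, 41, 78]
Step 3: min=37 at 2
  Swap: [7, 17, 37, 41, 78]

After 3 steps: [7, 17, 37, 41, 78]


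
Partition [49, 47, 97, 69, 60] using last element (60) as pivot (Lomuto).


Pivot: 60
  49 <= 60: advance i (no swap)
  47 <= 60: advance i (no swap)
Place pivot at 2: [49, 47, 60, 69, 97]

Partitioned: [49, 47, 60, 69, 97]


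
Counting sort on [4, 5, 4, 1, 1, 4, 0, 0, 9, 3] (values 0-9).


Input: [4, 5, 4, 1, 1, 4, 0, 0, 9, 3]
Counts: [2, 2, 0, 1, 3, 1, 0, 0, 0, 1]

Sorted: [0, 0, 1, 1, 3, 4, 4, 4, 5, 9]


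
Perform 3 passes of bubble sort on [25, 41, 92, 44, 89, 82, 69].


Initial: [25, 41, 92, 44, 89, 82, 69]
Pass 1: [25, 41, 44, 89, 82, 69, 92] (4 swaps)
Pass 2: [25, 41, 44, 82, 69, 89, 92] (2 swaps)
Pass 3: [25, 41, 44, 69, 82, 89, 92] (1 swaps)

After 3 passes: [25, 41, 44, 69, 82, 89, 92]


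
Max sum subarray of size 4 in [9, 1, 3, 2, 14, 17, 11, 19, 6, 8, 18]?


[0:4]: 15
[1:5]: 20
[2:6]: 36
[3:7]: 44
[4:8]: 61
[5:9]: 53
[6:10]: 44
[7:11]: 51

Max: 61 at [4:8]


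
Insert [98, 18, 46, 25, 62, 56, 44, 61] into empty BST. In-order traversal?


Insert 98: root
Insert 18: L from 98
Insert 46: L from 98 -> R from 18
Insert 25: L from 98 -> R from 18 -> L from 46
Insert 62: L from 98 -> R from 18 -> R from 46
Insert 56: L from 98 -> R from 18 -> R from 46 -> L from 62
Insert 44: L from 98 -> R from 18 -> L from 46 -> R from 25
Insert 61: L from 98 -> R from 18 -> R from 46 -> L from 62 -> R from 56

In-order: [18, 25, 44, 46, 56, 61, 62, 98]


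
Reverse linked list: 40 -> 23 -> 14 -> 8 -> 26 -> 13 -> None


Step 1: curr=40, set curr.next=prev(None) | reversed so far: 40
Step 2: curr=23, set curr.next=prev(40) | reversed so far: 23 -> 40
Step 3: curr=14, set curr.next=prev(23) | reversed so far: 14 -> 23 -> 40
Step 4: curr=8, set curr.next=prev(14) | reversed so far: 8 -> 14 -> 23 -> 40
Step 5: curr=26, set curr.next=prev(8) | reversed so far: 26 -> 8 -> 14 -> 23 -> 40
Step 6: curr=13, set curr.next=prev(26) | reversed so far: 13 -> 26 -> 8 -> 14 -> 23 -> 40

13 -> 26 -> 8 -> 14 -> 23 -> 40 -> None


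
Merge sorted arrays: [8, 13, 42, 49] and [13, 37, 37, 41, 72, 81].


Take 8 from A
Take 13 from A
Take 13 from B
Take 37 from B
Take 37 from B
Take 41 from B
Take 42 from A
Take 49 from A

Merged: [8, 13, 13, 37, 37, 41, 42, 49, 72, 81]


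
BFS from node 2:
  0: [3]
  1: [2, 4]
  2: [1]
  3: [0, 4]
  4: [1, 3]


Visit 2, enqueue [1]
Visit 1, enqueue [4]
Visit 4, enqueue [3]
Visit 3, enqueue [0]
Visit 0, enqueue []

BFS order: [2, 1, 4, 3, 0]


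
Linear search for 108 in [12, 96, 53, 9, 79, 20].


i=0: 12!=108
i=1: 96!=108
i=2: 53!=108
i=3: 9!=108
i=4: 79!=108
i=5: 20!=108

Not found, 6 comps


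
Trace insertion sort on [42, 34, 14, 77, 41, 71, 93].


Initial: [42, 34, 14, 77, 41, 71, 93]
Insert 34: [34, 42, 14, 77, 41, 71, 93]
Insert 14: [14, 34, 42, 77, 41, 71, 93]
Insert 77: [14, 34, 42, 77, 41, 71, 93]
Insert 41: [14, 34, 41, 42, 77, 71, 93]
Insert 71: [14, 34, 41, 42, 71, 77, 93]
Insert 93: [14, 34, 41, 42, 71, 77, 93]

Sorted: [14, 34, 41, 42, 71, 77, 93]


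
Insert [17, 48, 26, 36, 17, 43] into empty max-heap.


Insert 17: [17]
Insert 48: [48, 17]
Insert 26: [48, 17, 26]
Insert 36: [48, 36, 26, 17]
Insert 17: [48, 36, 26, 17, 17]
Insert 43: [48, 36, 43, 17, 17, 26]

Final heap: [48, 36, 43, 17, 17, 26]


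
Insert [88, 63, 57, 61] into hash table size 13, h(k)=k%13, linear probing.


Insert 88: h=10 -> slot 10
Insert 63: h=11 -> slot 11
Insert 57: h=5 -> slot 5
Insert 61: h=9 -> slot 9

Table: [None, None, None, None, None, 57, None, None, None, 61, 88, 63, None]


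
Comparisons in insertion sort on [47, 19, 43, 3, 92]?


Algorithm: insertion sort
Input: [47, 19, 43, 3, 92]
Sorted: [3, 19, 43, 47, 92]

7


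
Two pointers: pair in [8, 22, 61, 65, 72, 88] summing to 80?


lo=0(8)+hi=5(88)=96
lo=0(8)+hi=4(72)=80

Yes: 8+72=80


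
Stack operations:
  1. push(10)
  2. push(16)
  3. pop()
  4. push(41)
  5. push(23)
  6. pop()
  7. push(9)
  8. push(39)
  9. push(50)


push(10) -> [10]
push(16) -> [10, 16]
pop()->16, [10]
push(41) -> [10, 41]
push(23) -> [10, 41, 23]
pop()->23, [10, 41]
push(9) -> [10, 41, 9]
push(39) -> [10, 41, 9, 39]
push(50) -> [10, 41, 9, 39, 50]

Final stack: [10, 41, 9, 39, 50]


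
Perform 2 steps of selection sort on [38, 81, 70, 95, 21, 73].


Initial: [38, 81, 70, 95, 21, 73]
Step 1: min=21 at 4
  Swap: [21, 81, 70, 95, 38, 73]
Step 2: min=38 at 4
  Swap: [21, 38, 70, 95, 81, 73]

After 2 steps: [21, 38, 70, 95, 81, 73]


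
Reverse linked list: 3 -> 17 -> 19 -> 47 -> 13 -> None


Step 1: curr=3, set curr.next=prev(None) | reversed so far: 3
Step 2: curr=17, set curr.next=prev(3) | reversed so far: 17 -> 3
Step 3: curr=19, set curr.next=prev(17) | reversed so far: 19 -> 17 -> 3
Step 4: curr=47, set curr.next=prev(19) | reversed so far: 47 -> 19 -> 17 -> 3
Step 5: curr=13, set curr.next=prev(47) | reversed so far: 13 -> 47 -> 19 -> 17 -> 3

13 -> 47 -> 19 -> 17 -> 3 -> None


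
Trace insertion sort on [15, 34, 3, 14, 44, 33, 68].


Initial: [15, 34, 3, 14, 44, 33, 68]
Insert 34: [15, 34, 3, 14, 44, 33, 68]
Insert 3: [3, 15, 34, 14, 44, 33, 68]
Insert 14: [3, 14, 15, 34, 44, 33, 68]
Insert 44: [3, 14, 15, 34, 44, 33, 68]
Insert 33: [3, 14, 15, 33, 34, 44, 68]
Insert 68: [3, 14, 15, 33, 34, 44, 68]

Sorted: [3, 14, 15, 33, 34, 44, 68]


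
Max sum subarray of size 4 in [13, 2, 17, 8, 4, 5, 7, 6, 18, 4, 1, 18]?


[0:4]: 40
[1:5]: 31
[2:6]: 34
[3:7]: 24
[4:8]: 22
[5:9]: 36
[6:10]: 35
[7:11]: 29
[8:12]: 41

Max: 41 at [8:12]


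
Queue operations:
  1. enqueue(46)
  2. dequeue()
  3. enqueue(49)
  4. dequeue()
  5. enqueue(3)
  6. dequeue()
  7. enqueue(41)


enqueue(46) -> [46]
dequeue()->46, []
enqueue(49) -> [49]
dequeue()->49, []
enqueue(3) -> [3]
dequeue()->3, []
enqueue(41) -> [41]

Final queue: [41]


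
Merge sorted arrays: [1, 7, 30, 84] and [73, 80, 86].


Take 1 from A
Take 7 from A
Take 30 from A
Take 73 from B
Take 80 from B
Take 84 from A

Merged: [1, 7, 30, 73, 80, 84, 86]


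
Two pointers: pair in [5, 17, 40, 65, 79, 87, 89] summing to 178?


lo=0(5)+hi=6(89)=94
lo=1(17)+hi=6(89)=106
lo=2(40)+hi=6(89)=129
lo=3(65)+hi=6(89)=154
lo=4(79)+hi=6(89)=168
lo=5(87)+hi=6(89)=176

No pair found


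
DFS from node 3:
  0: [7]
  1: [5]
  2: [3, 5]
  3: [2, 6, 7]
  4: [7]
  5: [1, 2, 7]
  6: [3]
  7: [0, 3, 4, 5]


Visit 3, push [7, 6, 2]
Visit 2, push [5]
Visit 5, push [7, 1]
Visit 1, push []
Visit 7, push [4, 0]
Visit 0, push []
Visit 4, push []
Visit 6, push []

DFS order: [3, 2, 5, 1, 7, 0, 4, 6]


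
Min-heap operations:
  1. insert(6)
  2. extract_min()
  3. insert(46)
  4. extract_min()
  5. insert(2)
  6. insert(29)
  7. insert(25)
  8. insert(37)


insert(6) -> [6]
extract_min()->6, []
insert(46) -> [46]
extract_min()->46, []
insert(2) -> [2]
insert(29) -> [2, 29]
insert(25) -> [2, 29, 25]
insert(37) -> [2, 29, 25, 37]

Final heap: [2, 29, 25, 37]


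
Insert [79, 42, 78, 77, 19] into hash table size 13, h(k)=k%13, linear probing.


Insert 79: h=1 -> slot 1
Insert 42: h=3 -> slot 3
Insert 78: h=0 -> slot 0
Insert 77: h=12 -> slot 12
Insert 19: h=6 -> slot 6

Table: [78, 79, None, 42, None, None, 19, None, None, None, None, None, 77]


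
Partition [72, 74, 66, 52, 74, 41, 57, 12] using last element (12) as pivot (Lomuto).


Pivot: 12
Place pivot at 0: [12, 74, 66, 52, 74, 41, 57, 72]

Partitioned: [12, 74, 66, 52, 74, 41, 57, 72]


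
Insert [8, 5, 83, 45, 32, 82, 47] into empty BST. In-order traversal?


Insert 8: root
Insert 5: L from 8
Insert 83: R from 8
Insert 45: R from 8 -> L from 83
Insert 32: R from 8 -> L from 83 -> L from 45
Insert 82: R from 8 -> L from 83 -> R from 45
Insert 47: R from 8 -> L from 83 -> R from 45 -> L from 82

In-order: [5, 8, 32, 45, 47, 82, 83]


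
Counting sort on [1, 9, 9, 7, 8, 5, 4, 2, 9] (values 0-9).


Input: [1, 9, 9, 7, 8, 5, 4, 2, 9]
Counts: [0, 1, 1, 0, 1, 1, 0, 1, 1, 3]

Sorted: [1, 2, 4, 5, 7, 8, 9, 9, 9]


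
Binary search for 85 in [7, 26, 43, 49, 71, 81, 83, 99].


Step 1: lo=0, hi=7, mid=3, val=49
Step 2: lo=4, hi=7, mid=5, val=81
Step 3: lo=6, hi=7, mid=6, val=83
Step 4: lo=7, hi=7, mid=7, val=99

Not found


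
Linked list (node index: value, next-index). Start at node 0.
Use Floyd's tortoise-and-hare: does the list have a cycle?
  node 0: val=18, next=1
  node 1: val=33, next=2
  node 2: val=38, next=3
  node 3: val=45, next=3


Floyd's tortoise (slow, +1) and hare (fast, +2):
  init: slow=0, fast=0
  step 1: slow=1, fast=2
  step 2: slow=2, fast=3
  step 3: slow=3, fast=3
  slow == fast at node 3: cycle detected

Cycle: yes


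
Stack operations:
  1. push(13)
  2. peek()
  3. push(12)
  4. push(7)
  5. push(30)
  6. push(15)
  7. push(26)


push(13) -> [13]
peek()->13
push(12) -> [13, 12]
push(7) -> [13, 12, 7]
push(30) -> [13, 12, 7, 30]
push(15) -> [13, 12, 7, 30, 15]
push(26) -> [13, 12, 7, 30, 15, 26]

Final stack: [13, 12, 7, 30, 15, 26]


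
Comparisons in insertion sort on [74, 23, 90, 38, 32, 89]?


Algorithm: insertion sort
Input: [74, 23, 90, 38, 32, 89]
Sorted: [23, 32, 38, 74, 89, 90]

11


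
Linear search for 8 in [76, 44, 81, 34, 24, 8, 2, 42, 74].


i=0: 76!=8
i=1: 44!=8
i=2: 81!=8
i=3: 34!=8
i=4: 24!=8
i=5: 8==8 found!

Found at 5, 6 comps


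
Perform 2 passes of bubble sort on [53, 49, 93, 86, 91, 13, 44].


Initial: [53, 49, 93, 86, 91, 13, 44]
Pass 1: [49, 53, 86, 91, 13, 44, 93] (5 swaps)
Pass 2: [49, 53, 86, 13, 44, 91, 93] (2 swaps)

After 2 passes: [49, 53, 86, 13, 44, 91, 93]


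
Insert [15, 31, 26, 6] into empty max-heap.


Insert 15: [15]
Insert 31: [31, 15]
Insert 26: [31, 15, 26]
Insert 6: [31, 15, 26, 6]

Final heap: [31, 15, 26, 6]
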